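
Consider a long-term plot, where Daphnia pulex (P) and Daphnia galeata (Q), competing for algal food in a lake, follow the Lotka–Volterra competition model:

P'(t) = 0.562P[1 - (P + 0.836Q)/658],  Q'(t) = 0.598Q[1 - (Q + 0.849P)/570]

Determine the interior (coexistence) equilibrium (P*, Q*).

Setting both brackets to zero gives the nullclines P + 0.836Q = 658 and 0.849P + Q = 570.
Substituting Q = 570 - 0.849P into the first: P(1 - 0.836·0.849) = 658 - 0.836·570.
So P* = 181/0.29 = 625, and then Q* = 570 - 0.849·625 = 39.1.

P* ≈ 625, Q* ≈ 39.1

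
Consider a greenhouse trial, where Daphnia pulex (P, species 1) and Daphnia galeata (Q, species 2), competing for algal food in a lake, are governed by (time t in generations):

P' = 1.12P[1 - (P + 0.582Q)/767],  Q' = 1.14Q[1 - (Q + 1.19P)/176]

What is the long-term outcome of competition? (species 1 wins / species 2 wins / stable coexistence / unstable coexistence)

species 1 excludes species 2

Compare the nullcline intercepts: K1/α12 = 767/0.582 = 1320 > K2 = 176; K2/α21 = 176/1.19 = 148 < K1 = 767.
Since the inequalities point opposite ways, species 1 can invade but species 2 cannot.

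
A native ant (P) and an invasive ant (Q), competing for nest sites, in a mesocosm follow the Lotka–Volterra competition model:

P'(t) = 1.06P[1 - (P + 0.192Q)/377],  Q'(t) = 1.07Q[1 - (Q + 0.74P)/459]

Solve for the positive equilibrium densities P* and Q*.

Setting both brackets to zero gives the nullclines P + 0.192Q = 377 and 0.74P + Q = 459.
Substituting Q = 459 - 0.74P into the first: P(1 - 0.192·0.74) = 377 - 0.192·459.
So P* = 289/0.858 = 337, and then Q* = 459 - 0.74·337 = 210.

P* ≈ 337, Q* ≈ 210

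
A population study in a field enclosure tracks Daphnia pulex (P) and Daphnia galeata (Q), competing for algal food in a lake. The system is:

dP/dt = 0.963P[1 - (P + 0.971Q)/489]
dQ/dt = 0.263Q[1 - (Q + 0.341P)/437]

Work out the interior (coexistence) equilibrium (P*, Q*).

P* ≈ 96.7, Q* ≈ 404

Setting both brackets to zero gives the nullclines P + 0.971Q = 489 and 0.341P + Q = 437.
Substituting Q = 437 - 0.341P into the first: P(1 - 0.971·0.341) = 489 - 0.971·437.
So P* = 64.7/0.669 = 96.7, and then Q* = 437 - 0.341·96.7 = 404.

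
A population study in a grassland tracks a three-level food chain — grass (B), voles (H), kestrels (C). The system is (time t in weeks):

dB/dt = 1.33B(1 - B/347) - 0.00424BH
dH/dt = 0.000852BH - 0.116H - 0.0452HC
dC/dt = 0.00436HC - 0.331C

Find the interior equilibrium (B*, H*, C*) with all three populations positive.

From dC/dt = 0: 0.00436H* = 0.331, so H* = 75.9.
From dB/dt = 0: 1.33(1 - B*/347) = 0.00424·75.9, giving B* = 347·(1 - 0.242) = 263.
From dH/dt = 0: 0.000852·263 - 0.116 = 0.0452C*, so C* = 0.108/0.0452 = 2.39.

B* ≈ 263, H* ≈ 75.9, C* ≈ 2.39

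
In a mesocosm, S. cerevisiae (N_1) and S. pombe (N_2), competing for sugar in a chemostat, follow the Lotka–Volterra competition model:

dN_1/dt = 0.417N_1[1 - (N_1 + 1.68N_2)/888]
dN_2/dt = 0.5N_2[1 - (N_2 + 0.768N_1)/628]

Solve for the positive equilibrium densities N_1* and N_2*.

Setting both brackets to zero gives the nullclines N_1 + 1.68N_2 = 888 and 0.768N_1 + N_2 = 628.
Substituting N_2 = 628 - 0.768N_1 into the first: N_1(1 - 1.68·0.768) = 888 - 1.68·628.
So N_1* = -167/-0.29 = 576, and then N_2* = 628 - 0.768·576 = 186.

N_1* ≈ 576, N_2* ≈ 186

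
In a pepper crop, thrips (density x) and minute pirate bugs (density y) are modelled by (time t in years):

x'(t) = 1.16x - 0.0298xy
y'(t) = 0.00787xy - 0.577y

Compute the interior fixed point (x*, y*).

x* ≈ 73.3, y* ≈ 38.9

Set dy/dt = 0 with y > 0: 0.00787x - 0.577 = 0, so x* = 0.577/0.00787 = 73.3.
Set dx/dt = 0 with x > 0: 1.16 - 0.0298y = 0, so y* = 1.16/0.0298 = 38.9.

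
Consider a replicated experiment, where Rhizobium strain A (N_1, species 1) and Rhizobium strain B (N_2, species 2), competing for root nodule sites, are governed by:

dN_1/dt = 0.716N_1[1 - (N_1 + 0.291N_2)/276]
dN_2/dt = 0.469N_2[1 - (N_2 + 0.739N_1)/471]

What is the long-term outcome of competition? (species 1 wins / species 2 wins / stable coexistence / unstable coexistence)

Compare the nullcline intercepts: K1/α12 = 276/0.291 = 948 > K2 = 471; K2/α21 = 471/0.739 = 637 > K1 = 276.
Since both inequalities hold, each species can invade when rare, so the interior equilibrium is stable.

stable coexistence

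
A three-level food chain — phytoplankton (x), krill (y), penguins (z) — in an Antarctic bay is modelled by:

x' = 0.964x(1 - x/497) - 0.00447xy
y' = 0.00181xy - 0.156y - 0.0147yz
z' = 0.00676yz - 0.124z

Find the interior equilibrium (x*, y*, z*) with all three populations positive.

x* ≈ 455, y* ≈ 18.3, z* ≈ 45.4

From dz/dt = 0: 0.00676y* = 0.124, so y* = 18.3.
From dx/dt = 0: 0.964(1 - x*/497) = 0.00447·18.3, giving x* = 497·(1 - 0.0851) = 455.
From dy/dt = 0: 0.00181·455 - 0.156 = 0.0147z*, so z* = 0.667/0.0147 = 45.4.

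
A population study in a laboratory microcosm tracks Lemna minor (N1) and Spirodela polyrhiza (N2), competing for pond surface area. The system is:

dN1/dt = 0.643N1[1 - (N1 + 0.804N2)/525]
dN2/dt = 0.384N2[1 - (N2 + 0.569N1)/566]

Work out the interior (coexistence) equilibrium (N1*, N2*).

Setting both brackets to zero gives the nullclines N1 + 0.804N2 = 525 and 0.569N1 + N2 = 566.
Substituting N2 = 566 - 0.569N1 into the first: N1(1 - 0.804·0.569) = 525 - 0.804·566.
So N1* = 69.9/0.543 = 129, and then N2* = 566 - 0.569·129 = 493.

N1* ≈ 129, N2* ≈ 493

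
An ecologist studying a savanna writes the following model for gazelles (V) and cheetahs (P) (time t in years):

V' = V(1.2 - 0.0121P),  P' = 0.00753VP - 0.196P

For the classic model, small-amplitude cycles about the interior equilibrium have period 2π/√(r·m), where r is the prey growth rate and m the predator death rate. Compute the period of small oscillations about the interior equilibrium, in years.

T ≈ 13 years

Here r = 1.2 and m = 0.196, so r·m = 0.235.
ω = √0.235 = 0.485 per year, hence T = 2π/ω ≈ 13 years.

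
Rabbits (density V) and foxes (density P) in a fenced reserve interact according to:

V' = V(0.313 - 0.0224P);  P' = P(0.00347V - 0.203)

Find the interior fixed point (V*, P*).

V* ≈ 58.5, P* ≈ 14

Set dP/dt = 0 with P > 0: 0.00347V - 0.203 = 0, so V* = 0.203/0.00347 = 58.5.
Set dV/dt = 0 with V > 0: 0.313 - 0.0224P = 0, so P* = 0.313/0.0224 = 14.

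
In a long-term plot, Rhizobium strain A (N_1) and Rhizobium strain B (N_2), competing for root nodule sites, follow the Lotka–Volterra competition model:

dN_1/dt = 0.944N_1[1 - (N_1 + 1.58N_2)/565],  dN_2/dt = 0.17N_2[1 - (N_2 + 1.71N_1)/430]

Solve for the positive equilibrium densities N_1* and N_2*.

N_1* ≈ 67.2, N_2* ≈ 315

Setting both brackets to zero gives the nullclines N_1 + 1.58N_2 = 565 and 1.71N_1 + N_2 = 430.
Substituting N_2 = 430 - 1.71N_1 into the first: N_1(1 - 1.58·1.71) = 565 - 1.58·430.
So N_1* = -114/-1.7 = 67.2, and then N_2* = 430 - 1.71·67.2 = 315.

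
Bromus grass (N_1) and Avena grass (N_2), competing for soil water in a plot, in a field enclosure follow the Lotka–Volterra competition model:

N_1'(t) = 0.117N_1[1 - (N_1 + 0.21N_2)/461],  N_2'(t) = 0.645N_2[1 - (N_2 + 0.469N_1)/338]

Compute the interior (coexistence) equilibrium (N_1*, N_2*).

N_1* ≈ 433, N_2* ≈ 135

Setting both brackets to zero gives the nullclines N_1 + 0.21N_2 = 461 and 0.469N_1 + N_2 = 338.
Substituting N_2 = 338 - 0.469N_1 into the first: N_1(1 - 0.21·0.469) = 461 - 0.21·338.
So N_1* = 390/0.902 = 433, and then N_2* = 338 - 0.469·433 = 135.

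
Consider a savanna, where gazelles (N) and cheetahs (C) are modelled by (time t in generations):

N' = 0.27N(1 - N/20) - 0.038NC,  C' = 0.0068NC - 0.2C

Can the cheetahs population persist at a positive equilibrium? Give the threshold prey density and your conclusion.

Threshold N = 29.4; K < 29.4, so no, the predator goes extinct.

The predator equation gives dC/dt > 0 only when N > 0.2/0.0068 = 29.4.
Without the predator, N → K = 20. Since 20 < 29.4, the predator cannot invade.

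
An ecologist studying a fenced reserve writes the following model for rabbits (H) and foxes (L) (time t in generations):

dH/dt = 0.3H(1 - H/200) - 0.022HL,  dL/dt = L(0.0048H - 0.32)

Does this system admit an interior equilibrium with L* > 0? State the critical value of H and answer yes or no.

Threshold H = 66.7; K > 66.7, so yes, the predator persists.

The predator equation gives dL/dt > 0 only when H > 0.32/0.0048 = 66.7.
Without the predator, H → K = 200. Since 200 > 66.7, the predator can invade and persist.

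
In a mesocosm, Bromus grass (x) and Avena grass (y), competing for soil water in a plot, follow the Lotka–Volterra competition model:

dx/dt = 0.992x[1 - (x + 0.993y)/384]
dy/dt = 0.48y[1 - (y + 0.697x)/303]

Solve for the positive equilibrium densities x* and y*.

x* ≈ 270, y* ≈ 115

Setting both brackets to zero gives the nullclines x + 0.993y = 384 and 0.697x + y = 303.
Substituting y = 303 - 0.697x into the first: x(1 - 0.993·0.697) = 384 - 0.993·303.
So x* = 83.1/0.308 = 270, and then y* = 303 - 0.697·270 = 115.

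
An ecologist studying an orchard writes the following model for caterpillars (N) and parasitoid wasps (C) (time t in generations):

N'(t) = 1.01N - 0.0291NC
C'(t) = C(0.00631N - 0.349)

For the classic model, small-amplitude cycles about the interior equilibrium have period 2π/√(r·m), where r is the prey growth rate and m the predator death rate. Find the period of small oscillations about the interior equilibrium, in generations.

Here r = 1.01 and m = 0.349, so r·m = 0.352.
ω = √0.352 = 0.594 per generation, hence T = 2π/ω ≈ 10.6 generations.

T ≈ 10.6 generations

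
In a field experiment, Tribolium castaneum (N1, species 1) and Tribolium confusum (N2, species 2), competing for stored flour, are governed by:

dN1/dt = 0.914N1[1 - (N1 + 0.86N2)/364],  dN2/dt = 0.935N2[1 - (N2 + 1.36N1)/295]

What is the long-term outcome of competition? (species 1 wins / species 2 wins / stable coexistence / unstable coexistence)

species 1 excludes species 2

Compare the nullcline intercepts: K1/α12 = 364/0.86 = 423 > K2 = 295; K2/α21 = 295/1.36 = 217 < K1 = 364.
Since the inequalities point opposite ways, species 1 can invade but species 2 cannot.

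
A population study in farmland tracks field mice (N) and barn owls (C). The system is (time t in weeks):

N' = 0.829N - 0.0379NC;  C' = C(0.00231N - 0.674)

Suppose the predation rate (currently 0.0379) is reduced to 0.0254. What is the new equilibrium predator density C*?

C* ≈ 32.6

At the interior fixed point, setting dN/dt = 0 with N > 0 fixes C* = (prey growth rate)/(NC coefficient) — independent of the other coefficients.
With the change, C* = 0.829/0.0254 = 32.6; it rises from 21.9.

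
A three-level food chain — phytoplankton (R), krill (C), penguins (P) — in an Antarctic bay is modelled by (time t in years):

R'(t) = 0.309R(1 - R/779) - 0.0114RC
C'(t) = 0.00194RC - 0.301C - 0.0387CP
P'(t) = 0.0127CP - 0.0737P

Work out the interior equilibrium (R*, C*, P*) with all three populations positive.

From dP/dt = 0: 0.0127C* = 0.0737, so C* = 5.8.
From dR/dt = 0: 0.309(1 - R*/779) = 0.0114·5.8, giving R* = 779·(1 - 0.214) = 612.
From dC/dt = 0: 0.00194·612 - 0.301 = 0.0387P*, so P* = 0.887/0.0387 = 22.9.

R* ≈ 612, C* ≈ 5.8, P* ≈ 22.9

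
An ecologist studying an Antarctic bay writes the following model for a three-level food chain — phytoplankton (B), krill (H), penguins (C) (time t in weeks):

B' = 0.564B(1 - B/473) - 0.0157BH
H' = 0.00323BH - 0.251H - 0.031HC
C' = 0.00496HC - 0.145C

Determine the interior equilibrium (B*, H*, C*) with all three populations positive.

B* ≈ 88.1, H* ≈ 29.2, C* ≈ 1.08

From dC/dt = 0: 0.00496H* = 0.145, so H* = 29.2.
From dB/dt = 0: 0.564(1 - B*/473) = 0.0157·29.2, giving B* = 473·(1 - 0.814) = 88.1.
From dH/dt = 0: 0.00323·88.1 - 0.251 = 0.031C*, so C* = 0.0335/0.031 = 1.08.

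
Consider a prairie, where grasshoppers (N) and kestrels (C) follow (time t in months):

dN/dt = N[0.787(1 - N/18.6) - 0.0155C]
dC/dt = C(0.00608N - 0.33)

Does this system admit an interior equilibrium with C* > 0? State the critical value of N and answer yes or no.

Threshold N = 54.3; K < 54.3, so no, the predator goes extinct.

The predator equation gives dC/dt > 0 only when N > 0.33/0.00608 = 54.3.
Without the predator, N → K = 18.6. Since 18.6 < 54.3, the predator cannot invade.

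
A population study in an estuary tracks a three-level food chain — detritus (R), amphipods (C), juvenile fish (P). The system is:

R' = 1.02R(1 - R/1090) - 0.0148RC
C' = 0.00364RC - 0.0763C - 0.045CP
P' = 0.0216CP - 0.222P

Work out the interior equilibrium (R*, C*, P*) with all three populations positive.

From dP/dt = 0: 0.0216C* = 0.222, so C* = 10.3.
From dR/dt = 0: 1.02(1 - R*/1090) = 0.0148·10.3, giving R* = 1090·(1 - 0.149) = 927.
From dC/dt = 0: 0.00364·927 - 0.0763 = 0.045P*, so P* = 3.3/0.045 = 73.3.

R* ≈ 927, C* ≈ 10.3, P* ≈ 73.3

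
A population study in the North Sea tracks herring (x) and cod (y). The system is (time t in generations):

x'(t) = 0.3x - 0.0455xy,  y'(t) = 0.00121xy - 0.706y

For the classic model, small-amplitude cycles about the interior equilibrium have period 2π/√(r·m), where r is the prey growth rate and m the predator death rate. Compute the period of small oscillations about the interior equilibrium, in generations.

T ≈ 13.7 generations

Here r = 0.3 and m = 0.706, so r·m = 0.212.
ω = √0.212 = 0.46 per generation, hence T = 2π/ω ≈ 13.7 generations.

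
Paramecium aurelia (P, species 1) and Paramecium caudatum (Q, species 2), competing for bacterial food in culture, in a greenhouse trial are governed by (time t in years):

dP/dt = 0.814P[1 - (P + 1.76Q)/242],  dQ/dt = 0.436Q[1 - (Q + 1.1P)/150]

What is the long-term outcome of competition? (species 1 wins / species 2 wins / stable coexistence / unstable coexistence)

unstable coexistence (outcome depends on initial conditions)

Compare the nullcline intercepts: K1/α12 = 242/1.76 = 138 < K2 = 150; K2/α21 = 150/1.1 = 136 < K1 = 242.
Since both are reversed, neither can invade when rare; the interior point is a saddle.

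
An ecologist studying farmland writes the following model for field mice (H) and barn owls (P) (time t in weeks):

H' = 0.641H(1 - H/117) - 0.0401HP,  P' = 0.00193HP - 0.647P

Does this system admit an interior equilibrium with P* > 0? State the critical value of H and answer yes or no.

Threshold H = 335; K < 335, so no, the predator goes extinct.

The predator equation gives dP/dt > 0 only when H > 0.647/0.00193 = 335.
Without the predator, H → K = 117. Since 117 < 335, the predator cannot invade.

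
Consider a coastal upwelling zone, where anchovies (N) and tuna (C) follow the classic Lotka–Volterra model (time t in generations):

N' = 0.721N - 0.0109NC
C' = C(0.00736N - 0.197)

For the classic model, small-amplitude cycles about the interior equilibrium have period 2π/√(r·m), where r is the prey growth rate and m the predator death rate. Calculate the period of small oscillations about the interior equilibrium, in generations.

T ≈ 16.7 generations

Here r = 0.721 and m = 0.197, so r·m = 0.142.
ω = √0.142 = 0.377 per generation, hence T = 2π/ω ≈ 16.7 generations.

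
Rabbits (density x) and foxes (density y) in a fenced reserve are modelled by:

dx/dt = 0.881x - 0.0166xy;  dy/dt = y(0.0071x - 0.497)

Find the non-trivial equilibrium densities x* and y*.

Set dy/dt = 0 with y > 0: 0.0071x - 0.497 = 0, so x* = 0.497/0.0071 = 70.
Set dx/dt = 0 with x > 0: 0.881 - 0.0166y = 0, so y* = 0.881/0.0166 = 53.1.

x* ≈ 70, y* ≈ 53.1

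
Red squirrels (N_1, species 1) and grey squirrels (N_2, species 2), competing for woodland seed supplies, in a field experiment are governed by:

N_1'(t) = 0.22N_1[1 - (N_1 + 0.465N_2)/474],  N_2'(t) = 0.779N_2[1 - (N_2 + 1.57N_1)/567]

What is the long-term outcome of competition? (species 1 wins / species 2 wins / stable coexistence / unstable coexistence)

Compare the nullcline intercepts: K1/α12 = 474/0.465 = 1020 > K2 = 567; K2/α21 = 567/1.57 = 361 < K1 = 474.
Since the inequalities point opposite ways, species 1 can invade but species 2 cannot.

species 1 excludes species 2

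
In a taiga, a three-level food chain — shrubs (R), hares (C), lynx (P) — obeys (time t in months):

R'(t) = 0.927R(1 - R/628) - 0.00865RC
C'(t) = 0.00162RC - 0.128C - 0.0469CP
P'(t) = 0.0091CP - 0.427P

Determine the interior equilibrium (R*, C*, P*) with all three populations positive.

R* ≈ 353, C* ≈ 46.9, P* ≈ 9.47

From dP/dt = 0: 0.0091C* = 0.427, so C* = 46.9.
From dR/dt = 0: 0.927(1 - R*/628) = 0.00865·46.9, giving R* = 628·(1 - 0.438) = 353.
From dC/dt = 0: 0.00162·353 - 0.128 = 0.0469P*, so P* = 0.444/0.0469 = 9.47.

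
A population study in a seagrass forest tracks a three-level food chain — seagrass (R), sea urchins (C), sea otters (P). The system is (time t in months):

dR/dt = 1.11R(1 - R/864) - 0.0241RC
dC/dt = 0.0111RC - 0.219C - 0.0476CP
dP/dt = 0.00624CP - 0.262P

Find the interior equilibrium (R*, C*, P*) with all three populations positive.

From dP/dt = 0: 0.00624C* = 0.262, so C* = 42.
From dR/dt = 0: 1.11(1 - R*/864) = 0.0241·42, giving R* = 864·(1 - 0.912) = 76.4.
From dC/dt = 0: 0.0111·76.4 - 0.219 = 0.0476P*, so P* = 0.629/0.0476 = 13.2.

R* ≈ 76.4, C* ≈ 42, P* ≈ 13.2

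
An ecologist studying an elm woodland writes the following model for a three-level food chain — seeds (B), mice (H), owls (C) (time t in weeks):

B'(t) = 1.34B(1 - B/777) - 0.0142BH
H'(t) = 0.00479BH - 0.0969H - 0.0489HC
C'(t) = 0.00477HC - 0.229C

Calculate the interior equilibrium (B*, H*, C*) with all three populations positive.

B* ≈ 382, H* ≈ 48, C* ≈ 35.4

From dC/dt = 0: 0.00477H* = 0.229, so H* = 48.
From dB/dt = 0: 1.34(1 - B*/777) = 0.0142·48, giving B* = 777·(1 - 0.509) = 382.
From dH/dt = 0: 0.00479·382 - 0.0969 = 0.0489C*, so C* = 1.73/0.0489 = 35.4.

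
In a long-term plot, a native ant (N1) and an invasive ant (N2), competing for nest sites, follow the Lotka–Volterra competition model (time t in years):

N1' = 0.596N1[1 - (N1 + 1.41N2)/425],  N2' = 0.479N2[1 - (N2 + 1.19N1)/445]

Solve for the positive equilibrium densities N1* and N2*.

N1* ≈ 299, N2* ≈ 89.6

Setting both brackets to zero gives the nullclines N1 + 1.41N2 = 425 and 1.19N1 + N2 = 445.
Substituting N2 = 445 - 1.19N1 into the first: N1(1 - 1.41·1.19) = 425 - 1.41·445.
So N1* = -202/-0.678 = 299, and then N2* = 445 - 1.19·299 = 89.6.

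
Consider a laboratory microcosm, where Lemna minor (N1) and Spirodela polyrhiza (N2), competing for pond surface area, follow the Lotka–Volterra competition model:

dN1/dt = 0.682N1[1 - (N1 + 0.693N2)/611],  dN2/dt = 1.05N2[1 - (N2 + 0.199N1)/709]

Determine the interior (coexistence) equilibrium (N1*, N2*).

N1* ≈ 139, N2* ≈ 681

Setting both brackets to zero gives the nullclines N1 + 0.693N2 = 611 and 0.199N1 + N2 = 709.
Substituting N2 = 709 - 0.199N1 into the first: N1(1 - 0.693·0.199) = 611 - 0.693·709.
So N1* = 120/0.862 = 139, and then N2* = 709 - 0.199·139 = 681.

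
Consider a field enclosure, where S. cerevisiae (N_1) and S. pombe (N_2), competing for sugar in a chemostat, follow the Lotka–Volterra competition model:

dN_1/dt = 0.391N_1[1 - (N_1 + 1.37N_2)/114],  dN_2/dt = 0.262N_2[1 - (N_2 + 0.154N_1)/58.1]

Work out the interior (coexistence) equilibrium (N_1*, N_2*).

Setting both brackets to zero gives the nullclines N_1 + 1.37N_2 = 114 and 0.154N_1 + N_2 = 58.1.
Substituting N_2 = 58.1 - 0.154N_1 into the first: N_1(1 - 1.37·0.154) = 114 - 1.37·58.1.
So N_1* = 34.4/0.789 = 43.6, and then N_2* = 58.1 - 0.154·43.6 = 51.4.

N_1* ≈ 43.6, N_2* ≈ 51.4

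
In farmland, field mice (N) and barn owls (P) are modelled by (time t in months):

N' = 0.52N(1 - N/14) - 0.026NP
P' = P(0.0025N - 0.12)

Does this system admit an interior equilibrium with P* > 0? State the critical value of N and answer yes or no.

The predator equation gives dP/dt > 0 only when N > 0.12/0.0025 = 48.
Without the predator, N → K = 14. Since 14 < 48, the predator cannot invade.

Threshold N = 48; K < 48, so no, the predator goes extinct.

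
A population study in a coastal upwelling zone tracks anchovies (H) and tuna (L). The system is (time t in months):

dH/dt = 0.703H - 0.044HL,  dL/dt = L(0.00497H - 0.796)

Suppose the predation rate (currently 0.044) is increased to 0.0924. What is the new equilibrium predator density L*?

L* ≈ 7.61

At the interior fixed point, setting dH/dt = 0 with H > 0 fixes L* = (prey growth rate)/(HL coefficient) — independent of the other coefficients.
With the change, L* = 0.703/0.0924 = 7.61; it falls from 16.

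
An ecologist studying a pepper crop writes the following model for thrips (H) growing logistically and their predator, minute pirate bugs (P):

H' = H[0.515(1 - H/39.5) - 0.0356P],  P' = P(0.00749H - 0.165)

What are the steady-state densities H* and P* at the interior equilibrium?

From dP/dt = 0 with P > 0: 0.00749H* = 0.165, so H* = 22.
Substitute into dH/dt = 0: 0.515(1 - 22/39.5) = 0.0356P*.
The bracket is 0.442, giving P* = 0.228/0.0356 = 6.4.

H* ≈ 22, P* ≈ 6.4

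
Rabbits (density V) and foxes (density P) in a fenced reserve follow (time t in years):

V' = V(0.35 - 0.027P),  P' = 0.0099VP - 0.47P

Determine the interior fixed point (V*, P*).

V* ≈ 47.5, P* ≈ 13

Set dP/dt = 0 with P > 0: 0.0099V - 0.47 = 0, so V* = 0.47/0.0099 = 47.5.
Set dV/dt = 0 with V > 0: 0.35 - 0.027P = 0, so P* = 0.35/0.027 = 13.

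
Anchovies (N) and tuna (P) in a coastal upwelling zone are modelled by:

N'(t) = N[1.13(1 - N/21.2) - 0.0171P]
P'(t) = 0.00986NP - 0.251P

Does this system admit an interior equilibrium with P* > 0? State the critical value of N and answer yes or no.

Threshold N = 25.5; K < 25.5, so no, the predator goes extinct.

The predator equation gives dP/dt > 0 only when N > 0.251/0.00986 = 25.5.
Without the predator, N → K = 21.2. Since 21.2 < 25.5, the predator cannot invade.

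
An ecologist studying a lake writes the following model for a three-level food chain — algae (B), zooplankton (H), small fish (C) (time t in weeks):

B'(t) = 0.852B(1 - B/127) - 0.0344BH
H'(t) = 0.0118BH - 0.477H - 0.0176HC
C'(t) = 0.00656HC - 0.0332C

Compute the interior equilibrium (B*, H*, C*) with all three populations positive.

From dC/dt = 0: 0.00656H* = 0.0332, so H* = 5.06.
From dB/dt = 0: 0.852(1 - B*/127) = 0.0344·5.06, giving B* = 127·(1 - 0.204) = 101.
From dH/dt = 0: 0.0118·101 - 0.477 = 0.0176C*, so C* = 0.715/0.0176 = 40.6.

B* ≈ 101, H* ≈ 5.06, C* ≈ 40.6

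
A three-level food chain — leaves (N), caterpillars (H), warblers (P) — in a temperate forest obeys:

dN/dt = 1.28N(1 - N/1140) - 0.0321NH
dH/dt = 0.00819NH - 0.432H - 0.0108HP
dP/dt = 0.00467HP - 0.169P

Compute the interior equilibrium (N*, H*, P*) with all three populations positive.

N* ≈ 105, H* ≈ 36.2, P* ≈ 39.9

From dP/dt = 0: 0.00467H* = 0.169, so H* = 36.2.
From dN/dt = 0: 1.28(1 - N*/1140) = 0.0321·36.2, giving N* = 1140·(1 - 0.908) = 105.
From dH/dt = 0: 0.00819·105 - 0.432 = 0.0108P*, so P* = 0.431/0.0108 = 39.9.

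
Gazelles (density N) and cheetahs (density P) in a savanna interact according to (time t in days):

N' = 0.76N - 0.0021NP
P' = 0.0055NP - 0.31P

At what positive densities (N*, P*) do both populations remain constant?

Set dP/dt = 0 with P > 0: 0.0055N - 0.31 = 0, so N* = 0.31/0.0055 = 56.4.
Set dN/dt = 0 with N > 0: 0.76 - 0.0021P = 0, so P* = 0.76/0.0021 = 362.

N* ≈ 56.4, P* ≈ 362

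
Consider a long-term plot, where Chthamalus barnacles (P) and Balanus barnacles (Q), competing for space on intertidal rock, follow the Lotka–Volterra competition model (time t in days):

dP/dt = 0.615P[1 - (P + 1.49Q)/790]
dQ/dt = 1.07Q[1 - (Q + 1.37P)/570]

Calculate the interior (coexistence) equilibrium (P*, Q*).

P* ≈ 56.9, Q* ≈ 492

Setting both brackets to zero gives the nullclines P + 1.49Q = 790 and 1.37P + Q = 570.
Substituting Q = 570 - 1.37P into the first: P(1 - 1.49·1.37) = 790 - 1.49·570.
So P* = -59.3/-1.04 = 56.9, and then Q* = 570 - 1.37·56.9 = 492.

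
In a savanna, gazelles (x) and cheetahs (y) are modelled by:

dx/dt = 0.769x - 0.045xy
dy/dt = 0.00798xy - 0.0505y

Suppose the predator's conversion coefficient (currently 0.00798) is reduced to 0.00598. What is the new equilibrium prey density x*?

At the interior fixed point, setting dy/dt = 0 with y > 0 fixes x* = (predator death rate)/(xy coefficient) — independent of the other coefficients.
With the change, x* = 0.0505/0.00598 = 8.44; it rises from 6.33.

x* ≈ 8.44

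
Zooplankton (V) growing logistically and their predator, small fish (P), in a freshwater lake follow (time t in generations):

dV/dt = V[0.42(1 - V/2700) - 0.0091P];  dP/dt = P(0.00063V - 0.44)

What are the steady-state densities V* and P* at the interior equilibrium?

V* ≈ 698, P* ≈ 34.2

From dP/dt = 0 with P > 0: 0.00063V* = 0.44, so V* = 698.
Substitute into dV/dt = 0: 0.42(1 - 698/2700) = 0.0091P*.
The bracket is 0.741, giving P* = 0.311/0.0091 = 34.2.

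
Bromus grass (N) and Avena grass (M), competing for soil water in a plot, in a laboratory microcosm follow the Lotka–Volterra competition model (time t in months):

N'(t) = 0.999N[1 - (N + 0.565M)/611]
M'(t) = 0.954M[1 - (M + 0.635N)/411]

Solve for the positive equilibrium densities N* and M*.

Setting both brackets to zero gives the nullclines N + 0.565M = 611 and 0.635N + M = 411.
Substituting M = 411 - 0.635N into the first: N(1 - 0.565·0.635) = 611 - 0.565·411.
So N* = 379/0.641 = 591, and then M* = 411 - 0.635·591 = 35.9.

N* ≈ 591, M* ≈ 35.9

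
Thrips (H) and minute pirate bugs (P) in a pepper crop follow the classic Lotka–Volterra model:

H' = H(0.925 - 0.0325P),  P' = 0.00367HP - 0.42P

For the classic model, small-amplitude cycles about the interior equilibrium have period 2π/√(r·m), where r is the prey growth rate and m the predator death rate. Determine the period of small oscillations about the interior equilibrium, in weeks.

T ≈ 10.1 weeks

Here r = 0.925 and m = 0.42, so r·m = 0.389.
ω = √0.389 = 0.623 per week, hence T = 2π/ω ≈ 10.1 weeks.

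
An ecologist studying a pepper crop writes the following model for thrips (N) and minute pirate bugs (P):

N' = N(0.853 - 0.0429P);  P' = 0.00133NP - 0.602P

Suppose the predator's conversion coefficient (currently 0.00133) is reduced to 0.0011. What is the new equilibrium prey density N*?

At the interior fixed point, setting dP/dt = 0 with P > 0 fixes N* = (predator death rate)/(NP coefficient) — independent of the other coefficients.
With the change, N* = 0.602/0.0011 = 547; it rises from 453.

N* ≈ 547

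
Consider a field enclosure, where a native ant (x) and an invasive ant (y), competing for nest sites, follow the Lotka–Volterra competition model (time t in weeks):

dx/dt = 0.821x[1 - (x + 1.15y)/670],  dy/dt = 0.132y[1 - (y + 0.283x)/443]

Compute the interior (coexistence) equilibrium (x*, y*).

x* ≈ 238, y* ≈ 376

Setting both brackets to zero gives the nullclines x + 1.15y = 670 and 0.283x + y = 443.
Substituting y = 443 - 0.283x into the first: x(1 - 1.15·0.283) = 670 - 1.15·443.
So x* = 161/0.675 = 238, and then y* = 443 - 0.283·238 = 376.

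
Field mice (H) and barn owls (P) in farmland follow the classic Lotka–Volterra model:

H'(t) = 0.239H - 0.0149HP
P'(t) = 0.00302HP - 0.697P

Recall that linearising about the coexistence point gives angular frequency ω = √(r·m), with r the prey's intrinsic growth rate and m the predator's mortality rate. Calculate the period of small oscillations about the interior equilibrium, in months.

Here r = 0.239 and m = 0.697, so r·m = 0.167.
ω = √0.167 = 0.408 per month, hence T = 2π/ω ≈ 15.4 months.

T ≈ 15.4 months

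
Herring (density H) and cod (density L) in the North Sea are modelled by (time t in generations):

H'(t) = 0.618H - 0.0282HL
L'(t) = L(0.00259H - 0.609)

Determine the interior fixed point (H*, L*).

H* ≈ 235, L* ≈ 21.9

Set dL/dt = 0 with L > 0: 0.00259H - 0.609 = 0, so H* = 0.609/0.00259 = 235.
Set dH/dt = 0 with H > 0: 0.618 - 0.0282L = 0, so L* = 0.618/0.0282 = 21.9.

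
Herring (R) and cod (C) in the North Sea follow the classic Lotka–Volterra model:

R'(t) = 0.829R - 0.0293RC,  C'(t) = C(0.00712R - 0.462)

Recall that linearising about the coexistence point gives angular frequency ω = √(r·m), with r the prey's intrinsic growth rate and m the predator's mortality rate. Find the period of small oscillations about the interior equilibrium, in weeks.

T ≈ 10.2 weeks

Here r = 0.829 and m = 0.462, so r·m = 0.383.
ω = √0.383 = 0.619 per week, hence T = 2π/ω ≈ 10.2 weeks.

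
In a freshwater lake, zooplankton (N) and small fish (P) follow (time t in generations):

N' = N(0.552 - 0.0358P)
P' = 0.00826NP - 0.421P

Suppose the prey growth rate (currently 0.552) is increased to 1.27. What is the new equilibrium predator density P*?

P* ≈ 35.5

At the interior fixed point, setting dN/dt = 0 with N > 0 fixes P* = (prey growth rate)/(NP coefficient) — independent of the other coefficients.
With the change, P* = 1.27/0.0358 = 35.5; it rises from 15.4.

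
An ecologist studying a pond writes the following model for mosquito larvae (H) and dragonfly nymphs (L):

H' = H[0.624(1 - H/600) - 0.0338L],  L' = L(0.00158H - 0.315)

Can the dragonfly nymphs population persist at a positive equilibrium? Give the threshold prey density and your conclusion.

The predator equation gives dL/dt > 0 only when H > 0.315/0.00158 = 199.
Without the predator, H → K = 600. Since 600 > 199, the predator can invade and persist.

Threshold H = 199; K > 199, so yes, the predator persists.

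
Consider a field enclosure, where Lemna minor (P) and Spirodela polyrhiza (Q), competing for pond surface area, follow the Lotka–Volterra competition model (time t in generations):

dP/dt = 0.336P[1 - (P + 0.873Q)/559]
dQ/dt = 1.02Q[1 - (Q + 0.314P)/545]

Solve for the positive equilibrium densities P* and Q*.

P* ≈ 115, Q* ≈ 509

Setting both brackets to zero gives the nullclines P + 0.873Q = 559 and 0.314P + Q = 545.
Substituting Q = 545 - 0.314P into the first: P(1 - 0.873·0.314) = 559 - 0.873·545.
So P* = 83.2/0.726 = 115, and then Q* = 545 - 0.314·115 = 509.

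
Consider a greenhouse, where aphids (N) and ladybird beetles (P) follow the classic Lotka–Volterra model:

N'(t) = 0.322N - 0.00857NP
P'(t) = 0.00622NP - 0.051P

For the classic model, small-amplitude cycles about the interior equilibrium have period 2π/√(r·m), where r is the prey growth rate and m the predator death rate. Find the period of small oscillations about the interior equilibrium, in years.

Here r = 0.322 and m = 0.051, so r·m = 0.0164.
ω = √0.0164 = 0.128 per year, hence T = 2π/ω ≈ 49 years.

T ≈ 49 years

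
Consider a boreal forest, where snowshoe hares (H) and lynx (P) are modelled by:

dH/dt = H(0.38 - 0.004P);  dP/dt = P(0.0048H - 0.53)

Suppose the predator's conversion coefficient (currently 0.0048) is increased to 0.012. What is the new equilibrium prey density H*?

At the interior fixed point, setting dP/dt = 0 with P > 0 fixes H* = (predator death rate)/(HP coefficient) — independent of the other coefficients.
With the change, H* = 0.53/0.012 = 44.2; it falls from 110.

H* ≈ 44.2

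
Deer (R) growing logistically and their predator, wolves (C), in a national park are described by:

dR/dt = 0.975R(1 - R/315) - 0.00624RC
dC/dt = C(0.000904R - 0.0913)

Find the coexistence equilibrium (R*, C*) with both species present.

R* ≈ 101, C* ≈ 106

From dC/dt = 0 with C > 0: 0.000904R* = 0.0913, so R* = 101.
Substitute into dR/dt = 0: 0.975(1 - 101/315) = 0.00624C*.
The bracket is 0.679, giving C* = 0.662/0.00624 = 106.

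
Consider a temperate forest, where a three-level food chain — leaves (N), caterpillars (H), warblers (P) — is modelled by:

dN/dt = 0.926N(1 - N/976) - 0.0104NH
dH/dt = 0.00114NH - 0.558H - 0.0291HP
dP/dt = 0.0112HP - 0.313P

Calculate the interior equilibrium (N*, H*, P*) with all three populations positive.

N* ≈ 670, H* ≈ 27.9, P* ≈ 7.06

From dP/dt = 0: 0.0112H* = 0.313, so H* = 27.9.
From dN/dt = 0: 0.926(1 - N*/976) = 0.0104·27.9, giving N* = 976·(1 - 0.314) = 670.
From dH/dt = 0: 0.00114·670 - 0.558 = 0.0291P*, so P* = 0.205/0.0291 = 7.06.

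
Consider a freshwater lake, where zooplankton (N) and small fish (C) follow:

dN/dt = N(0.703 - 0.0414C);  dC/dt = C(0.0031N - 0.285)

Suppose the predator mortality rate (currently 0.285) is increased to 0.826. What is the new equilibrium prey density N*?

N* ≈ 266

At the interior fixed point, setting dC/dt = 0 with C > 0 fixes N* = (predator death rate)/(NC coefficient) — independent of the other coefficients.
With the change, N* = 0.826/0.0031 = 266; it rises from 91.9.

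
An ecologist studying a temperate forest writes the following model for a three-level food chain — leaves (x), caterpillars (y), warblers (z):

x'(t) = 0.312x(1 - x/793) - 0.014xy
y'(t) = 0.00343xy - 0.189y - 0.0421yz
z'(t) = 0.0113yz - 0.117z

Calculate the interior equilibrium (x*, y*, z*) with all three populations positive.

From dz/dt = 0: 0.0113y* = 0.117, so y* = 10.4.
From dx/dt = 0: 0.312(1 - x*/793) = 0.014·10.4, giving x* = 793·(1 - 0.465) = 425.
From dy/dt = 0: 0.00343·425 - 0.189 = 0.0421z*, so z* = 1.27/0.0421 = 30.1.

x* ≈ 425, y* ≈ 10.4, z* ≈ 30.1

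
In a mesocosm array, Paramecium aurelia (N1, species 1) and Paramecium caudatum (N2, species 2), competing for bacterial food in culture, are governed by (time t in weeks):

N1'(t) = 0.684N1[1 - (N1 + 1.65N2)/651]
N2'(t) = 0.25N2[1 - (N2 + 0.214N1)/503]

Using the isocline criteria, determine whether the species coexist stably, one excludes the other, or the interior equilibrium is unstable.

Compare the nullcline intercepts: K1/α12 = 651/1.65 = 395 < K2 = 503; K2/α21 = 503/0.214 = 2350 > K1 = 651.
Since the inequalities point opposite ways, species 2 can invade but species 1 cannot.

species 2 excludes species 1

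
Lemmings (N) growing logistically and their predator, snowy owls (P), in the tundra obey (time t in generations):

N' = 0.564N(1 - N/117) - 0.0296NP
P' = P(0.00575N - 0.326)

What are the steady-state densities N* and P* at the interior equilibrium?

From dP/dt = 0 with P > 0: 0.00575N* = 0.326, so N* = 56.7.
Substitute into dN/dt = 0: 0.564(1 - 56.7/117) = 0.0296P*.
The bracket is 0.515, giving P* = 0.291/0.0296 = 9.82.

N* ≈ 56.7, P* ≈ 9.82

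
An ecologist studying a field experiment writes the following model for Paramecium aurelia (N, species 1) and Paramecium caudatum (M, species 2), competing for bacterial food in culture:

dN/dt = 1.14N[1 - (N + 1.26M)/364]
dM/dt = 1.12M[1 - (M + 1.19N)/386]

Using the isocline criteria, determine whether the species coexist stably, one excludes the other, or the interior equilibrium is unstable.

unstable coexistence (outcome depends on initial conditions)

Compare the nullcline intercepts: K1/α12 = 364/1.26 = 289 < K2 = 386; K2/α21 = 386/1.19 = 324 < K1 = 364.
Since both are reversed, neither can invade when rare; the interior point is a saddle.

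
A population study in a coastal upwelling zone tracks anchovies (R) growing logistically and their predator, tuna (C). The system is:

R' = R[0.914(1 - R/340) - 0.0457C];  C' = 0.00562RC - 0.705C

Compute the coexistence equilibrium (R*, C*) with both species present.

R* ≈ 125, C* ≈ 12.6

From dC/dt = 0 with C > 0: 0.00562R* = 0.705, so R* = 125.
Substitute into dR/dt = 0: 0.914(1 - 125/340) = 0.0457C*.
The bracket is 0.631, giving C* = 0.577/0.0457 = 12.6.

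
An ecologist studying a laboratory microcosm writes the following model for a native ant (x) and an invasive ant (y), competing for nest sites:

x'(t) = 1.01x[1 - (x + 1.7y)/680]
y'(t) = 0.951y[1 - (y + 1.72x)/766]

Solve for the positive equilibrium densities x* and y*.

x* ≈ 323, y* ≈ 210

Setting both brackets to zero gives the nullclines x + 1.7y = 680 and 1.72x + y = 766.
Substituting y = 766 - 1.72x into the first: x(1 - 1.7·1.72) = 680 - 1.7·766.
So x* = -622/-1.92 = 323, and then y* = 766 - 1.72·323 = 210.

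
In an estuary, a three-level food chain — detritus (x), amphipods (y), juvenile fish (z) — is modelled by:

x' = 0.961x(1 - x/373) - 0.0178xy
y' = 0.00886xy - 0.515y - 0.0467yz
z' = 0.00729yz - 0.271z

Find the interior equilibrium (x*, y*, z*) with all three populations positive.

From dz/dt = 0: 0.00729y* = 0.271, so y* = 37.2.
From dx/dt = 0: 0.961(1 - x*/373) = 0.0178·37.2, giving x* = 373·(1 - 0.689) = 116.
From dy/dt = 0: 0.00886·116 - 0.515 = 0.0467z*, so z* = 0.514/0.0467 = 11.

x* ≈ 116, y* ≈ 37.2, z* ≈ 11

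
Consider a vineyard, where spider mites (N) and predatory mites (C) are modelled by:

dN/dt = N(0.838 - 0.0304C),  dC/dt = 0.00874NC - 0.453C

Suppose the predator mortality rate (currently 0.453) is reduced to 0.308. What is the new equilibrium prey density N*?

N* ≈ 35.2

At the interior fixed point, setting dC/dt = 0 with C > 0 fixes N* = (predator death rate)/(NC coefficient) — independent of the other coefficients.
With the change, N* = 0.308/0.00874 = 35.2; it falls from 51.8.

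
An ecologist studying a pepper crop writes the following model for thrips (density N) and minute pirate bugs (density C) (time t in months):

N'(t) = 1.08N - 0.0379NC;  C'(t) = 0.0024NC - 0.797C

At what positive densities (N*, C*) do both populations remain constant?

Set dC/dt = 0 with C > 0: 0.0024N - 0.797 = 0, so N* = 0.797/0.0024 = 332.
Set dN/dt = 0 with N > 0: 1.08 - 0.0379C = 0, so C* = 1.08/0.0379 = 28.5.

N* ≈ 332, C* ≈ 28.5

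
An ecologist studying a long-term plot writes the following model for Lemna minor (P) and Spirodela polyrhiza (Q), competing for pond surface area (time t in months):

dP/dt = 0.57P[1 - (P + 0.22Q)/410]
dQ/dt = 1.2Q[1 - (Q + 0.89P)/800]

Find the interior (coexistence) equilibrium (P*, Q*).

Setting both brackets to zero gives the nullclines P + 0.22Q = 410 and 0.89P + Q = 800.
Substituting Q = 800 - 0.89P into the first: P(1 - 0.22·0.89) = 410 - 0.22·800.
So P* = 234/0.804 = 291, and then Q* = 800 - 0.89·291 = 541.

P* ≈ 291, Q* ≈ 541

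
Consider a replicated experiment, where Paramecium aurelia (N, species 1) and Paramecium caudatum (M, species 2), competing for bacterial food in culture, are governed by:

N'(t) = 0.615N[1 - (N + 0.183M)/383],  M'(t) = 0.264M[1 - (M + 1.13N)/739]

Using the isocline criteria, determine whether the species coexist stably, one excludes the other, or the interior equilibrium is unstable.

Compare the nullcline intercepts: K1/α12 = 383/0.183 = 2090 > K2 = 739; K2/α21 = 739/1.13 = 654 > K1 = 383.
Since both inequalities hold, each species can invade when rare, so the interior equilibrium is stable.

stable coexistence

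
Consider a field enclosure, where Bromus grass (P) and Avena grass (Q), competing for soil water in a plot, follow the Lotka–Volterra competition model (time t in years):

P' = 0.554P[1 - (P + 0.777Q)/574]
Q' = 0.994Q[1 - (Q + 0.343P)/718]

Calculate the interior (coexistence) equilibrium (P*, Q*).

Setting both brackets to zero gives the nullclines P + 0.777Q = 574 and 0.343P + Q = 718.
Substituting Q = 718 - 0.343P into the first: P(1 - 0.777·0.343) = 574 - 0.777·718.
So P* = 16.1/0.733 = 22, and then Q* = 718 - 0.343·22 = 710.

P* ≈ 22, Q* ≈ 710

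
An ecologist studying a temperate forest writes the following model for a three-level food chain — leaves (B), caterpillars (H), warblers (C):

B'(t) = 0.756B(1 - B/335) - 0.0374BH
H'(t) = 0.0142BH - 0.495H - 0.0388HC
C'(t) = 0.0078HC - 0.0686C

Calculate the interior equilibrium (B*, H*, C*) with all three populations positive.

From dC/dt = 0: 0.0078H* = 0.0686, so H* = 8.79.
From dB/dt = 0: 0.756(1 - B*/335) = 0.0374·8.79, giving B* = 335·(1 - 0.435) = 189.
From dH/dt = 0: 0.0142·189 - 0.495 = 0.0388C*, so C* = 2.19/0.0388 = 56.5.

B* ≈ 189, H* ≈ 8.79, C* ≈ 56.5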